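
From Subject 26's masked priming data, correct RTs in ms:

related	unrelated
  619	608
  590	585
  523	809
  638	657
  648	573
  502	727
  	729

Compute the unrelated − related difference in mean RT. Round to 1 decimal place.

M(related) = 3520/6 = 586.667
M(unrelated) = 4688/7 = 669.714
Difference = 669.714 − 586.667 = 83.048 ms

83.0 ms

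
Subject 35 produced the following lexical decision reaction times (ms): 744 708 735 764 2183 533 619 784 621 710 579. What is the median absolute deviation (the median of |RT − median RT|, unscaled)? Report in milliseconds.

Sorted: 533, 579, 619, 621, 708, 710, 735, 744, 764, 784, 2183 → median = 710
|x − 710|: 34, 2, 25, 54, 1473, 177, 91, 74, 89, 0, 131
Sorted deviations: 0, 2, 25, 34, 54, 74, 89, 91, 131, 177, 1473 → MAD = 74

74 ms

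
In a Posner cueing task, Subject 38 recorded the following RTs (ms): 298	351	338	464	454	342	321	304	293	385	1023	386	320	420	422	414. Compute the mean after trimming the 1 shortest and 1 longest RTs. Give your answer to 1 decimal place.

Sorted: 293, 298, 304, 320, 321, 338, 342, 351, 385, 386, 414, 420, 422, 454, 464, 1023
Drop lowest 1 (293) and highest 1 (1023)
Remaining (n=14): Σ = 5219, mean = 5219/14 = 372.786

372.8 ms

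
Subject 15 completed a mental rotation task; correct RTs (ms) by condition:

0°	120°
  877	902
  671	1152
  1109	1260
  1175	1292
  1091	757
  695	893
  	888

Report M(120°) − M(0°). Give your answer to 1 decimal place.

84.2 ms

M(0°) = 5618/6 = 936.333
M(120°) = 7144/7 = 1020.571
Difference = 1020.571 − 936.333 = 84.238 ms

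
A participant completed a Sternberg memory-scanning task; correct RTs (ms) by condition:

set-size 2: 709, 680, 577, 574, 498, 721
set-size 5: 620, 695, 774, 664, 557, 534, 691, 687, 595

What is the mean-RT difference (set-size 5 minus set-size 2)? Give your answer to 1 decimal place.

M(set-size 2) = 3759/6 = 626.500
M(set-size 5) = 5817/9 = 646.333
Difference = 646.333 − 626.500 = 19.833 ms

19.8 ms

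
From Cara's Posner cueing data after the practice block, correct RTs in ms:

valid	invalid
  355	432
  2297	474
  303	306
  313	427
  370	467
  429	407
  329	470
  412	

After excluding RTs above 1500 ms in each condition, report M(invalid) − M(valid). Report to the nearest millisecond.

valid: exclude 2297
M(valid) = 2511/7 = 358.714
M(invalid) = 2983/7 = 426.143
Difference = 426.143 − 358.714 = 67.429 ms

67 ms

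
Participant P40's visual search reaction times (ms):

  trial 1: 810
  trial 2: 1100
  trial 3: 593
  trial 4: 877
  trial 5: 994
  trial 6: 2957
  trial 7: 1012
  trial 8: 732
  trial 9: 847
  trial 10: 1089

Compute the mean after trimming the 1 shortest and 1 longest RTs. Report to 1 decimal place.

932.6 ms

Sorted: 593, 732, 810, 847, 877, 994, 1012, 1089, 1100, 2957
Drop lowest 1 (593) and highest 1 (2957)
Remaining (n=8): Σ = 7461, mean = 7461/8 = 932.625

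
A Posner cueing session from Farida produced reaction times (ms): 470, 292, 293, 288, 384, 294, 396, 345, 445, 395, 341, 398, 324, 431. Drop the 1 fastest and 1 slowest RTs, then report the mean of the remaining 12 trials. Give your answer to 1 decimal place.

361.5 ms

Sorted: 288, 292, 293, 294, 324, 341, 345, 384, 395, 396, 398, 431, 445, 470
Drop lowest 1 (288) and highest 1 (470)
Remaining (n=12): Σ = 4338, mean = 4338/12 = 361.500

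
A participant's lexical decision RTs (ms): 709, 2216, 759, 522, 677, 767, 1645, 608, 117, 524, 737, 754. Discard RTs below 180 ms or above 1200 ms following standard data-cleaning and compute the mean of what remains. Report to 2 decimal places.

Excluded: 117, 1645, 2216
Retained (n=9): Σ = 6057
Mean = 6057/9 = 673.0000

673.00 ms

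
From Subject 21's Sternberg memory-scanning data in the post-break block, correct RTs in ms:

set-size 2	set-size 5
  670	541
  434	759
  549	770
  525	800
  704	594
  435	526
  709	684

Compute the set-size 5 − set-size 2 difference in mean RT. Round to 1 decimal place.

M(set-size 2) = 4026/7 = 575.143
M(set-size 5) = 4674/7 = 667.714
Difference = 667.714 − 575.143 = 92.571 ms

92.6 ms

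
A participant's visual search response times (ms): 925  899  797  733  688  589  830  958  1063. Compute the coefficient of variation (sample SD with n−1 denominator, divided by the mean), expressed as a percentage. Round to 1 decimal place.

17.7%

n = 9, Σ = 7482, M = 831.3333
Σ(x−M)² = 173186.000; s = √(173186.000/8) = 147.1334
CV = 147.1334 / 831.3333 = 0.17698 = 17.698%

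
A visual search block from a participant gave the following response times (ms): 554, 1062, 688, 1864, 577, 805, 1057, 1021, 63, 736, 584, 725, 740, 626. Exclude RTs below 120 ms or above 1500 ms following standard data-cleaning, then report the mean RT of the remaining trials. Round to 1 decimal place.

Excluded: 63, 1864
Retained (n=12): Σ = 9175
Mean = 9175/12 = 764.5833

764.6 ms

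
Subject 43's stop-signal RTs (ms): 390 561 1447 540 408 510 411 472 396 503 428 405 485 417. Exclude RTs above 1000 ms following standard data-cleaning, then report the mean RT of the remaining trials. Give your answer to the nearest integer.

456 ms

Excluded: 1447
Retained (n=13): Σ = 5926
Mean = 5926/13 = 455.8462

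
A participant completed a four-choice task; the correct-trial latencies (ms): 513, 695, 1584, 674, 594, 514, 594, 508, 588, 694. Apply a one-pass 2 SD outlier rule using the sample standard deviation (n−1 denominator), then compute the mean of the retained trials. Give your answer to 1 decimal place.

n = 10, ΣRT = 6958, M = 695.800
Σ(x−M)² = 923461.60; s = √(923461.60/9) = 320.323
Cutoffs: 695.800 ± 2·320.323 → [55.2, 1336.4]
Outside: 1584 → excluded.
Retained (n=9): Σ = 5374, mean = 5374/9 = 597.111

597.1 ms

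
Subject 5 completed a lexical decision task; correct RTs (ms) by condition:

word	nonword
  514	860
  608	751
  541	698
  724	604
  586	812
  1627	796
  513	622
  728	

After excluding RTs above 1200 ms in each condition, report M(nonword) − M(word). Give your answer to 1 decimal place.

132.7 ms

word: exclude 1627
M(word) = 4214/7 = 602.000
M(nonword) = 5143/7 = 734.714
Difference = 734.714 − 602.000 = 132.714 ms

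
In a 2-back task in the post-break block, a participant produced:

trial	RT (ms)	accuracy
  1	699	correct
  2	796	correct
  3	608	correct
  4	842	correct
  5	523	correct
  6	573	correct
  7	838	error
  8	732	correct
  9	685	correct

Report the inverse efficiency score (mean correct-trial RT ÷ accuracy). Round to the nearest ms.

768 ms

Correct trials (n=8): 699, 796, 608, 842, 523, 573, 732, 685
Mean correct RT = 5458/8 = 682.2500 ms
Proportion correct = 8/9
IES = 682.2500 / (8/9) = 767.531 ms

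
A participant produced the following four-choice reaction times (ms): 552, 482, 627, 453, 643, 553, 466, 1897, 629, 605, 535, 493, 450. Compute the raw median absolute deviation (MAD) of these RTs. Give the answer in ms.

Sorted: 450, 453, 466, 482, 493, 535, 552, 553, 605, 627, 629, 643, 1897 → median = 552
|x − 552|: 0, 70, 75, 99, 91, 1, 86, 1345, 77, 53, 17, 59, 102
Sorted deviations: 0, 1, 17, 53, 59, 70, 75, 77, 86, 91, 99, 102, 1345 → MAD = 75

75 ms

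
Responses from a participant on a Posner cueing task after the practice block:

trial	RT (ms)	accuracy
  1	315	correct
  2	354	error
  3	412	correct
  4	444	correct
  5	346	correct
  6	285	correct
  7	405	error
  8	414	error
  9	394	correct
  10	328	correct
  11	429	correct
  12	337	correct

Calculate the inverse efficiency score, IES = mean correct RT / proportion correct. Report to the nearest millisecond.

Correct trials (n=9): 315, 412, 444, 346, 285, 394, 328, 429, 337
Mean correct RT = 3290/9 = 365.5556 ms
Proportion correct = 9/12
IES = 365.5556 / (9/12) = 487.407 ms

487 ms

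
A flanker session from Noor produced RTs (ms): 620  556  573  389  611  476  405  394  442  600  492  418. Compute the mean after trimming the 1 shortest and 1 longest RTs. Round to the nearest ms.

497 ms

Sorted: 389, 394, 405, 418, 442, 476, 492, 556, 573, 600, 611, 620
Drop lowest 1 (389) and highest 1 (620)
Remaining (n=10): Σ = 4967, mean = 4967/10 = 496.700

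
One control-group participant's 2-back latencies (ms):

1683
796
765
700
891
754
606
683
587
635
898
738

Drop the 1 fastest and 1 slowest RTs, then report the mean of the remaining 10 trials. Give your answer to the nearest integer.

747 ms

Sorted: 587, 606, 635, 683, 700, 738, 754, 765, 796, 891, 898, 1683
Drop lowest 1 (587) and highest 1 (1683)
Remaining (n=10): Σ = 7466, mean = 7466/10 = 746.600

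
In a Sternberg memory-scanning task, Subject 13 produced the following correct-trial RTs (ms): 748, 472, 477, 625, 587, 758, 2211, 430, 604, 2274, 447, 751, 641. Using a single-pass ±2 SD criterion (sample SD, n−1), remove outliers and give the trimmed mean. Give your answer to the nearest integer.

595 ms

n = 13, ΣRT = 11025, M = 848.077
Σ(x−M)² = 4753530.92; s = √(4753530.92/12) = 629.387
Cutoffs: 848.077 ± 2·629.387 → [-410.7, 2106.9]
Outside: 2211, 2274 → excluded.
Retained (n=11): Σ = 6540, mean = 6540/11 = 594.545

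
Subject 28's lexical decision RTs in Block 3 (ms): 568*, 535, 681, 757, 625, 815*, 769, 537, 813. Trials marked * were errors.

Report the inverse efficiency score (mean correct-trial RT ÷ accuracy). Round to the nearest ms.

Correct trials (n=7): 535, 681, 757, 625, 769, 537, 813
Mean correct RT = 4717/7 = 673.8571 ms
Proportion correct = 7/9
IES = 673.8571 / (7/9) = 866.388 ms

866 ms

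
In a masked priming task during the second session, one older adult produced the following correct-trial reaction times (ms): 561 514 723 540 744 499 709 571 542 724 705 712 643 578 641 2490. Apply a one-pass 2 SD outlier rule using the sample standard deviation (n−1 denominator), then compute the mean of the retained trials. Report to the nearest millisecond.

n = 16, ΣRT = 11896, M = 743.500
Σ(x−M)² = 3360252.00; s = √(3360252.00/15) = 473.304
Cutoffs: 743.500 ± 2·473.304 → [-203.1, 1690.1]
Outside: 2490 → excluded.
Retained (n=15): Σ = 9406, mean = 9406/15 = 627.067

627 ms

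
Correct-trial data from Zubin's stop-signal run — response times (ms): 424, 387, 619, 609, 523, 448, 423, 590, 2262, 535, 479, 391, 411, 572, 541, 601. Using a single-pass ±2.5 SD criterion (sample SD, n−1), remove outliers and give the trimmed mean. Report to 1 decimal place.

503.5 ms

n = 16, ΣRT = 9815, M = 613.438
Σ(x−M)² = 2999137.94; s = √(2999137.94/15) = 447.149
Cutoffs: 613.438 ± 2.5·447.149 → [-504.4, 1731.3]
Outside: 2262 → excluded.
Retained (n=15): Σ = 7553, mean = 7553/15 = 503.533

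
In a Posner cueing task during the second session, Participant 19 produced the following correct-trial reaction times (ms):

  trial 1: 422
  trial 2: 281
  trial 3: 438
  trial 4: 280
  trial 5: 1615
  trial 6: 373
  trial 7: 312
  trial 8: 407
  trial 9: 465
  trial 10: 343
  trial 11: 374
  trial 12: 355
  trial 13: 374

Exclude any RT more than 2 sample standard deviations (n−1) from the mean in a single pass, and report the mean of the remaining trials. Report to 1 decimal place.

n = 13, ΣRT = 6039, M = 464.538
Σ(x−M)² = 1471939.23; s = √(1471939.23/12) = 350.231
Cutoffs: 464.538 ± 2·350.231 → [-235.9, 1165.0]
Outside: 1615 → excluded.
Retained (n=12): Σ = 4424, mean = 4424/12 = 368.667

368.7 ms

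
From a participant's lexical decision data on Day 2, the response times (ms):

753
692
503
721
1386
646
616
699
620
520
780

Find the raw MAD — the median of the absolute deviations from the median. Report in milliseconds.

Sorted: 503, 520, 616, 620, 646, 692, 699, 721, 753, 780, 1386 → median = 692
|x − 692|: 61, 0, 189, 29, 694, 46, 76, 7, 72, 172, 88
Sorted deviations: 0, 7, 29, 46, 61, 72, 76, 88, 172, 189, 694 → MAD = 72

72 ms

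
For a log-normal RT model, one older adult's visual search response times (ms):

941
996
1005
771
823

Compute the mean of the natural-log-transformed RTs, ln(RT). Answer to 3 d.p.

ln(RT): 6.8469, 6.9037, 6.9127, 6.6477, 6.7130
Σ ln(RT) = 34.0241
Mean = 34.0241/5 = 6.80482

6.805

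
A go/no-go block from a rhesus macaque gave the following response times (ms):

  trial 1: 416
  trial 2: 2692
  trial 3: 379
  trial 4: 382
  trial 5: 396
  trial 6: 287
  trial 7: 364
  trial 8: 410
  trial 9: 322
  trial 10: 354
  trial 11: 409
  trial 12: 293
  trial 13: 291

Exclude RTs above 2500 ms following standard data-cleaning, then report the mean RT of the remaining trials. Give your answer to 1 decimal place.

358.6 ms

Excluded: 2692
Retained (n=12): Σ = 4303
Mean = 4303/12 = 358.5833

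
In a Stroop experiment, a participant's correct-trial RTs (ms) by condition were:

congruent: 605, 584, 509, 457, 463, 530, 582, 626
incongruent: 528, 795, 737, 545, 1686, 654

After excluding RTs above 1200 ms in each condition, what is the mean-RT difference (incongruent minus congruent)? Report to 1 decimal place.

107.3 ms

incongruent: exclude 1686
M(congruent) = 4356/8 = 544.500
M(incongruent) = 3259/5 = 651.800
Difference = 651.800 − 544.500 = 107.300 ms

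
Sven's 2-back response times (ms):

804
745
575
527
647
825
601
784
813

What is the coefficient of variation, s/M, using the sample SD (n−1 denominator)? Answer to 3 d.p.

n = 9, Σ = 6321, M = 702.3333
Σ(x−M)² = 106406.000; s = √(106406.000/8) = 115.3289
CV = 115.3289 / 702.3333 = 0.16421

0.164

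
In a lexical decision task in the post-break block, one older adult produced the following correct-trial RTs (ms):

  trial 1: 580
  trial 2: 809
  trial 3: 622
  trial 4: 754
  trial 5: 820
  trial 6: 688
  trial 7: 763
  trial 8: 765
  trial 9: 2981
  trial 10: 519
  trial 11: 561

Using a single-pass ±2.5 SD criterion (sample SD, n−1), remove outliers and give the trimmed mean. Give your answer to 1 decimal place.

n = 11, ΣRT = 9862, M = 896.545
Σ(x−M)² = 4888130.73; s = √(4888130.73/10) = 699.152
Cutoffs: 896.545 ± 2.5·699.152 → [-851.3, 2644.4]
Outside: 2981 → excluded.
Retained (n=10): Σ = 6881, mean = 6881/10 = 688.100

688.1 ms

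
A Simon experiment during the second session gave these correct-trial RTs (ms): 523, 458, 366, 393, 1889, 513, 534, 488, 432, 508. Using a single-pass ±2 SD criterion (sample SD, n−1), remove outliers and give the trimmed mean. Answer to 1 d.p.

468.3 ms

n = 10, ΣRT = 6104, M = 610.400
Σ(x−M)² = 1845294.40; s = √(1845294.40/9) = 452.805
Cutoffs: 610.400 ± 2·452.805 → [-295.2, 1516.0]
Outside: 1889 → excluded.
Retained (n=9): Σ = 4215, mean = 4215/9 = 468.333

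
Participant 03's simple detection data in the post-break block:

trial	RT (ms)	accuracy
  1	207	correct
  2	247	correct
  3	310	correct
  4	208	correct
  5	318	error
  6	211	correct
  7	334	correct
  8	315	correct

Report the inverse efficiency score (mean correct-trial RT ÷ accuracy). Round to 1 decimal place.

Correct trials (n=7): 207, 247, 310, 208, 211, 334, 315
Mean correct RT = 1832/7 = 261.7143 ms
Proportion correct = 7/8
IES = 261.7143 / (7/8) = 299.102 ms

299.1 ms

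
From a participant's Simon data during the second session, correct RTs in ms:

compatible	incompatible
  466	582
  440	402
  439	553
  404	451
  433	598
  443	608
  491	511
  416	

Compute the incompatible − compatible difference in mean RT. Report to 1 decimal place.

87.8 ms

M(compatible) = 3532/8 = 441.500
M(incompatible) = 3705/7 = 529.286
Difference = 529.286 − 441.500 = 87.786 ms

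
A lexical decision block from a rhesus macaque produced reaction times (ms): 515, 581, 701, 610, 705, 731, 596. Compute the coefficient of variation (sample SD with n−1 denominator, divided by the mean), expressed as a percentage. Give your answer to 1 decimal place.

n = 7, Σ = 4439, M = 634.1429
Σ(x−M)² = 37928.857; s = √(37928.857/6) = 79.5077
CV = 79.5077 / 634.1429 = 0.12538 = 12.538%

12.5%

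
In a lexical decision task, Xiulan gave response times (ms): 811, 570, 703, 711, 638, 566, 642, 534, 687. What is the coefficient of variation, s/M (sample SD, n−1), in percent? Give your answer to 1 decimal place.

n = 9, Σ = 5862, M = 651.3333
Σ(x−M)² = 60924.000; s = √(60924.000/8) = 87.2668
CV = 87.2668 / 651.3333 = 0.13398 = 13.398%

13.4%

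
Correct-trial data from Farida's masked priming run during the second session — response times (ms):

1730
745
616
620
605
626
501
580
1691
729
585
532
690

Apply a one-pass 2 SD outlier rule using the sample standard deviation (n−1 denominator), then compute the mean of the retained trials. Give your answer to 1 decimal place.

n = 13, ΣRT = 10250, M = 788.462
Σ(x−M)² = 2067623.23; s = √(2067623.23/12) = 415.093
Cutoffs: 788.462 ± 2·415.093 → [-41.7, 1618.6]
Outside: 1691, 1730 → excluded.
Retained (n=11): Σ = 6829, mean = 6829/11 = 620.818

620.8 ms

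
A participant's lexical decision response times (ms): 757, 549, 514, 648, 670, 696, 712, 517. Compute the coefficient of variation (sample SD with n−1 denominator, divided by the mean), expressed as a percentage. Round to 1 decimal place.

14.9%

n = 8, Σ = 5063, M = 632.8750
Σ(x−M)² = 61852.875; s = √(61852.875/7) = 94.0007
CV = 94.0007 / 632.8750 = 0.14853 = 14.853%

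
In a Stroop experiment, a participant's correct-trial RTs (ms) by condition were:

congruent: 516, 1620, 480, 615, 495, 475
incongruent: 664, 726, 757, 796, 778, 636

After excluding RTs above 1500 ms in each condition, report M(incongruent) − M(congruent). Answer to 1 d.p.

congruent: exclude 1620
M(congruent) = 2581/5 = 516.200
M(incongruent) = 4357/6 = 726.167
Difference = 726.167 − 516.200 = 209.967 ms

210.0 ms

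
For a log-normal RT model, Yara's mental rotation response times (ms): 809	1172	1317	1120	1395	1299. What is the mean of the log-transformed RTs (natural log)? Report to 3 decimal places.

7.063

ln(RT): 6.6958, 7.0665, 7.1831, 7.0211, 7.2406, 7.1694
Σ ln(RT) = 42.3765
Mean = 42.3765/6 = 7.06274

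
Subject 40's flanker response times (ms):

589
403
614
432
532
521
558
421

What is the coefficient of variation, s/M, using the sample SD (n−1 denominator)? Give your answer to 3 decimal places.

0.158

n = 8, Σ = 4070, M = 508.7500
Σ(x−M)² = 45407.500; s = √(45407.500/7) = 80.5406
CV = 80.5406 / 508.7500 = 0.15831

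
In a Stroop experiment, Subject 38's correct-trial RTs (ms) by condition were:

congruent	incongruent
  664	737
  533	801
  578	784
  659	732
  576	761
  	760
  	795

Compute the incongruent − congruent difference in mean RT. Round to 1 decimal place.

165.1 ms

M(congruent) = 3010/5 = 602.000
M(incongruent) = 5370/7 = 767.143
Difference = 767.143 − 602.000 = 165.143 ms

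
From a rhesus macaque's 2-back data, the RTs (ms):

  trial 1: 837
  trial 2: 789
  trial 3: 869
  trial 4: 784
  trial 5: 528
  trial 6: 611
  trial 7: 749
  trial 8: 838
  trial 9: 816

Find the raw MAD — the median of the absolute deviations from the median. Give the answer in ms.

48 ms

Sorted: 528, 611, 749, 784, 789, 816, 837, 838, 869 → median = 789
|x − 789|: 48, 0, 80, 5, 261, 178, 40, 49, 27
Sorted deviations: 0, 5, 27, 40, 48, 49, 80, 178, 261 → MAD = 48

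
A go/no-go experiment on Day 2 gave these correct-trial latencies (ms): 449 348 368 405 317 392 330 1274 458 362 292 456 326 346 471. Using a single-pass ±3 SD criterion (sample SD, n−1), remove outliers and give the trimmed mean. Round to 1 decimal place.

380.0 ms

n = 15, ΣRT = 6594, M = 439.600
Σ(x−M)² = 791401.60; s = √(791401.60/14) = 237.758
Cutoffs: 439.600 ± 3·237.758 → [-273.7, 1152.9]
Outside: 1274 → excluded.
Retained (n=14): Σ = 5320, mean = 5320/14 = 380.000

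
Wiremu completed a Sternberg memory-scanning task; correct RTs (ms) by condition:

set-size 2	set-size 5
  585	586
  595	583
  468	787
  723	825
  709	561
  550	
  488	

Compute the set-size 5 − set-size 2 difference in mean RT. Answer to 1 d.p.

M(set-size 2) = 4118/7 = 588.286
M(set-size 5) = 3342/5 = 668.400
Difference = 668.400 − 588.286 = 80.114 ms

80.1 ms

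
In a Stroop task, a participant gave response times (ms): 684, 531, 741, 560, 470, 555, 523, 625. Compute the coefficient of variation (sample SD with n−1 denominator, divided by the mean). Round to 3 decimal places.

n = 8, Σ = 4689, M = 586.1250
Σ(x−M)² = 57236.875; s = √(57236.875/7) = 90.4251
CV = 90.4251 / 586.1250 = 0.15428

0.154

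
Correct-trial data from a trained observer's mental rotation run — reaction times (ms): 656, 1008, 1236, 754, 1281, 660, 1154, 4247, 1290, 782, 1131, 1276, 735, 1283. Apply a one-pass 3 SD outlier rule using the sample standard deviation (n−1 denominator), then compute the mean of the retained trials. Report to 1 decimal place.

1018.9 ms

n = 14, ΣRT = 17493, M = 1249.500
Σ(x−M)² = 10499669.50; s = √(10499669.50/13) = 898.703
Cutoffs: 1249.500 ± 3·898.703 → [-1446.6, 3945.6]
Outside: 4247 → excluded.
Retained (n=13): Σ = 13246, mean = 13246/13 = 1018.923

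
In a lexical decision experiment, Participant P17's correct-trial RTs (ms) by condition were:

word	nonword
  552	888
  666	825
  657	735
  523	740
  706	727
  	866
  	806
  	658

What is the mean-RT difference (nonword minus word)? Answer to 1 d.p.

M(word) = 3104/5 = 620.800
M(nonword) = 6245/8 = 780.625
Difference = 780.625 − 620.800 = 159.825 ms

159.8 ms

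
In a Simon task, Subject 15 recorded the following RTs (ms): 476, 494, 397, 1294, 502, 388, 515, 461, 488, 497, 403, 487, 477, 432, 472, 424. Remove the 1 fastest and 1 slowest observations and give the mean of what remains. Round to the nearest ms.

Sorted: 388, 397, 403, 424, 432, 461, 472, 476, 477, 487, 488, 494, 497, 502, 515, 1294
Drop lowest 1 (388) and highest 1 (1294)
Remaining (n=14): Σ = 6525, mean = 6525/14 = 466.071

466 ms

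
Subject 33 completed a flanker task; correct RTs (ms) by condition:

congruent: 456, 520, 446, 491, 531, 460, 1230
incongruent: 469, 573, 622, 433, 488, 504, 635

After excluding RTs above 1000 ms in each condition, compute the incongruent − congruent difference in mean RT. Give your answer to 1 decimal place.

congruent: exclude 1230
M(congruent) = 2904/6 = 484.000
M(incongruent) = 3724/7 = 532.000
Difference = 532.000 − 484.000 = 48.000 ms

48.0 ms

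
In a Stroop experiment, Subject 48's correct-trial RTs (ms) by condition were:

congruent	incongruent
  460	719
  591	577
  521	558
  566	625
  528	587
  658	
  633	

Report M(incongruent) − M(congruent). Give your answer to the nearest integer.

48 ms

M(congruent) = 3957/7 = 565.286
M(incongruent) = 3066/5 = 613.200
Difference = 613.200 − 565.286 = 47.914 ms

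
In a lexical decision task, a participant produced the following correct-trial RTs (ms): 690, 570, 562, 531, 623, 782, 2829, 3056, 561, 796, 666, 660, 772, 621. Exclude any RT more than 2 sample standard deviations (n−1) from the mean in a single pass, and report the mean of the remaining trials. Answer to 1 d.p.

n = 14, ΣRT = 13719, M = 979.929
Σ(x−M)² = 9106312.93; s = √(9106312.93/13) = 836.950
Cutoffs: 979.929 ± 2·836.950 → [-694.0, 2653.8]
Outside: 2829, 3056 → excluded.
Retained (n=12): Σ = 7834, mean = 7834/12 = 652.833

652.8 ms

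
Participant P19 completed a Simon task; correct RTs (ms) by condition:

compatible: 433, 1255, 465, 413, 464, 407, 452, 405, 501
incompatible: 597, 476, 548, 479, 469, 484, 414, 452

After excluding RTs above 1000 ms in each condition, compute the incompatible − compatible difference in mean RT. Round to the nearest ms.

compatible: exclude 1255
M(compatible) = 3540/8 = 442.500
M(incompatible) = 3919/8 = 489.875
Difference = 489.875 − 442.500 = 47.375 ms

47 ms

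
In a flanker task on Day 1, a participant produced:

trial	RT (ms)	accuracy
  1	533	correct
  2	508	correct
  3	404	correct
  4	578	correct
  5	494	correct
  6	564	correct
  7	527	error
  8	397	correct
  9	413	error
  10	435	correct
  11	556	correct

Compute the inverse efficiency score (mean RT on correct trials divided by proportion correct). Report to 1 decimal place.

606.9 ms

Correct trials (n=9): 533, 508, 404, 578, 494, 564, 397, 435, 556
Mean correct RT = 4469/9 = 496.5556 ms
Proportion correct = 9/11
IES = 496.5556 / (9/11) = 606.901 ms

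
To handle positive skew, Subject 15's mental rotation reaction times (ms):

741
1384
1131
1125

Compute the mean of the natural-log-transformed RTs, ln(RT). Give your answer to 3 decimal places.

6.974

ln(RT): 6.6080, 7.2327, 7.0309, 7.0255
Σ ln(RT) = 27.8971
Mean = 27.8971/4 = 6.97428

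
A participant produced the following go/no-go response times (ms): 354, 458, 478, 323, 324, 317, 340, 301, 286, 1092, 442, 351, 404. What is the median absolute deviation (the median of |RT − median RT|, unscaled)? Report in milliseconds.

Sorted: 286, 301, 317, 323, 324, 340, 351, 354, 404, 442, 458, 478, 1092 → median = 351
|x − 351|: 3, 107, 127, 28, 27, 34, 11, 50, 65, 741, 91, 0, 53
Sorted deviations: 0, 3, 11, 27, 28, 34, 50, 53, 65, 91, 107, 127, 741 → MAD = 50

50 ms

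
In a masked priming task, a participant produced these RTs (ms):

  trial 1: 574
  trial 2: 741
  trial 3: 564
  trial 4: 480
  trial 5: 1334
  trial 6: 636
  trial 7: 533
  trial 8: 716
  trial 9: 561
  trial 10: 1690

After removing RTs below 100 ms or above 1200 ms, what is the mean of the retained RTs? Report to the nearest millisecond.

601 ms

Excluded: 1334, 1690
Retained (n=8): Σ = 4805
Mean = 4805/8 = 600.6250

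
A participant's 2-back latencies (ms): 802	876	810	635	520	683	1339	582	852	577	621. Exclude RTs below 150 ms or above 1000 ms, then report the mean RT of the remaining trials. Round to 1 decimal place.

Excluded: 1339
Retained (n=10): Σ = 6958
Mean = 6958/10 = 695.8000

695.8 ms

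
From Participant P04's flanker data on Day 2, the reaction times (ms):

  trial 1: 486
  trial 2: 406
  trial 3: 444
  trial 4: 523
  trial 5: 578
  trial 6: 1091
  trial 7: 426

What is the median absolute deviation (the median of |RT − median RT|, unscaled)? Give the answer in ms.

60 ms

Sorted: 406, 426, 444, 486, 523, 578, 1091 → median = 486
|x − 486|: 0, 80, 42, 37, 92, 605, 60
Sorted deviations: 0, 37, 42, 60, 80, 92, 605 → MAD = 60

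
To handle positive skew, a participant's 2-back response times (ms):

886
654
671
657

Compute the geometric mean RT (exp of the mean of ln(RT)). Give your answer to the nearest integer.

711 ms

ln(RT): 6.7867, 6.4831, 6.5088, 6.4877
Mean ln(RT) = 26.2663/4 = 6.56657
Geometric mean = exp(6.56657) = 710.93 ms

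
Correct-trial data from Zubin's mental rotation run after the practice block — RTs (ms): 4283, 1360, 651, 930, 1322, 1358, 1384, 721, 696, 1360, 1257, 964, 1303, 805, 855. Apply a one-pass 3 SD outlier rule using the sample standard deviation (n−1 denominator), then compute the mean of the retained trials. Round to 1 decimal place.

n = 15, ΣRT = 19249, M = 1283.267
Σ(x−M)² = 10728154.93; s = √(10728154.93/14) = 875.384
Cutoffs: 1283.267 ± 3·875.384 → [-1342.9, 3909.4]
Outside: 4283 → excluded.
Retained (n=14): Σ = 14966, mean = 14966/14 = 1069.000

1069.0 ms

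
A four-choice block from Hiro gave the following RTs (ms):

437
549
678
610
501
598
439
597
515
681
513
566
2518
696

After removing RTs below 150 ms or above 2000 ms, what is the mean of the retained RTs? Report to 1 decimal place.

567.7 ms

Excluded: 2518
Retained (n=13): Σ = 7380
Mean = 7380/13 = 567.6923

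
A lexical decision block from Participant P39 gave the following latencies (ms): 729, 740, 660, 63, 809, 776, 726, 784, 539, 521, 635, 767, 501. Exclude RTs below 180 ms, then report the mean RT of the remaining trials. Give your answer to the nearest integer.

Excluded: 63
Retained (n=12): Σ = 8187
Mean = 8187/12 = 682.2500

682 ms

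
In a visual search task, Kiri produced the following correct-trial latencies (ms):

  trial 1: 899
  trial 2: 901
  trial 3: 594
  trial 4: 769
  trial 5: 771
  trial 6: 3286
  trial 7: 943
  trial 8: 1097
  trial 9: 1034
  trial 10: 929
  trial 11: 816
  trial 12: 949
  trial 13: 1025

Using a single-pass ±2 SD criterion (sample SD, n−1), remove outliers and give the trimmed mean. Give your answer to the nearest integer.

894 ms

n = 13, ΣRT = 14013, M = 1077.923
Σ(x−M)² = 5493436.92; s = √(5493436.92/12) = 676.599
Cutoffs: 1077.923 ± 2·676.599 → [-275.3, 2431.1]
Outside: 3286 → excluded.
Retained (n=12): Σ = 10727, mean = 10727/12 = 893.917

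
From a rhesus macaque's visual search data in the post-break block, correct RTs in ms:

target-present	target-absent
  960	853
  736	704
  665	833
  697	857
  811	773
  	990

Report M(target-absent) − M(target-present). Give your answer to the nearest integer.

61 ms

M(target-present) = 3869/5 = 773.800
M(target-absent) = 5010/6 = 835.000
Difference = 835.000 − 773.800 = 61.200 ms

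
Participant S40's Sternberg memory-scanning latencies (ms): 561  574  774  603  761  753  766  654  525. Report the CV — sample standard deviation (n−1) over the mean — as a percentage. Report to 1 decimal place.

n = 9, Σ = 5971, M = 663.4444
Σ(x−M)² = 81682.222; s = √(81682.222/8) = 101.0459
CV = 101.0459 / 663.4444 = 0.15231 = 15.231%

15.2%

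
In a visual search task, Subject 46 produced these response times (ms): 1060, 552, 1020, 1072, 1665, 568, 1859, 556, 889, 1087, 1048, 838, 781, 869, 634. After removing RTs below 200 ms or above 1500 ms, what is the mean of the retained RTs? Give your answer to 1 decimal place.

844.2 ms

Excluded: 1665, 1859
Retained (n=13): Σ = 10974
Mean = 10974/13 = 844.1538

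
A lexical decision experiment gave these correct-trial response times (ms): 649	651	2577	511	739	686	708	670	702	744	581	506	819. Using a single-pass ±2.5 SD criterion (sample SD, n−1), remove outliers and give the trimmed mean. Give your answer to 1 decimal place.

663.8 ms

n = 13, ΣRT = 10543, M = 811.000
Σ(x−M)² = 3474258.00; s = √(3474258.00/12) = 538.072
Cutoffs: 811.000 ± 2.5·538.072 → [-534.2, 2156.2]
Outside: 2577 → excluded.
Retained (n=12): Σ = 7966, mean = 7966/12 = 663.833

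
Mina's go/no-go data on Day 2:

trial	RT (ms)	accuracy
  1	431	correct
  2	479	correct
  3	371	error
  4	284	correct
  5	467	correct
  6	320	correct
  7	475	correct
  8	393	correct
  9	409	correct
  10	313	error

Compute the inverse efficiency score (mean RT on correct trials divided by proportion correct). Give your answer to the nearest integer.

509 ms

Correct trials (n=8): 431, 479, 284, 467, 320, 475, 393, 409
Mean correct RT = 3258/8 = 407.2500 ms
Proportion correct = 8/10
IES = 407.2500 / (8/10) = 509.062 ms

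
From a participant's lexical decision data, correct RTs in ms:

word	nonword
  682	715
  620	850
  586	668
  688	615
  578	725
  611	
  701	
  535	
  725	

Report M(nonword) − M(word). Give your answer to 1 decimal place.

M(word) = 5726/9 = 636.222
M(nonword) = 3573/5 = 714.600
Difference = 714.600 − 636.222 = 78.378 ms

78.4 ms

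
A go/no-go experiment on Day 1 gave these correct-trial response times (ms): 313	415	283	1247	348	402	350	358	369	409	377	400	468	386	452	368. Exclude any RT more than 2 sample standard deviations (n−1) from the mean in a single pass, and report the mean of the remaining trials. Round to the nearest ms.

n = 16, ΣRT = 6945, M = 434.062
Σ(x−M)² = 737418.94; s = √(737418.94/15) = 221.723
Cutoffs: 434.062 ± 2·221.723 → [-9.4, 877.5]
Outside: 1247 → excluded.
Retained (n=15): Σ = 5698, mean = 5698/15 = 379.867

380 ms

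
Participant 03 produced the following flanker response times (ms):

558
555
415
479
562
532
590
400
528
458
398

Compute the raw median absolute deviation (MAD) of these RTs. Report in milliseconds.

49 ms

Sorted: 398, 400, 415, 458, 479, 528, 532, 555, 558, 562, 590 → median = 528
|x − 528|: 30, 27, 113, 49, 34, 4, 62, 128, 0, 70, 130
Sorted deviations: 0, 4, 27, 30, 34, 49, 62, 70, 113, 128, 130 → MAD = 49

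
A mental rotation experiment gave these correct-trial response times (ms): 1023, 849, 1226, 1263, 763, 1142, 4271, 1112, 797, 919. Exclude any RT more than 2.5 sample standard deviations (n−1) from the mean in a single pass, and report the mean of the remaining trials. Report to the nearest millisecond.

1010 ms

n = 10, ΣRT = 13365, M = 1336.500
Σ(x−M)² = 9847340.50; s = √(9847340.50/9) = 1046.016
Cutoffs: 1336.500 ± 2.5·1046.016 → [-1278.5, 3951.5]
Outside: 4271 → excluded.
Retained (n=9): Σ = 9094, mean = 9094/9 = 1010.444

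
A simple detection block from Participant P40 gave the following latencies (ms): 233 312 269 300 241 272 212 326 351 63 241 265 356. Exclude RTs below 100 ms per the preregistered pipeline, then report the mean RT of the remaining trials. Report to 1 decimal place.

281.5 ms

Excluded: 63
Retained (n=12): Σ = 3378
Mean = 3378/12 = 281.5000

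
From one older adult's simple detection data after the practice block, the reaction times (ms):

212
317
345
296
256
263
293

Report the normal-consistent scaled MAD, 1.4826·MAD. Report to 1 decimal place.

Sorted: 212, 256, 263, 293, 296, 317, 345 → median = 293
|x − 293| sorted: 0, 3, 24, 30, 37, 52, 81 → MAD = 30
Robust SD ≈ 1.4826 × 30 = 44.478

44.5 ms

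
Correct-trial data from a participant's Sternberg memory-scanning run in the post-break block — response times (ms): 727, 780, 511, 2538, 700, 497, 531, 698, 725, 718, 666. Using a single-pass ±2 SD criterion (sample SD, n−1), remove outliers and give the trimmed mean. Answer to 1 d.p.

n = 11, ΣRT = 9091, M = 826.455
Σ(x−M)² = 3317074.73; s = √(3317074.73/10) = 575.941
Cutoffs: 826.455 ± 2·575.941 → [-325.4, 1978.3]
Outside: 2538 → excluded.
Retained (n=10): Σ = 6553, mean = 6553/10 = 655.300

655.3 ms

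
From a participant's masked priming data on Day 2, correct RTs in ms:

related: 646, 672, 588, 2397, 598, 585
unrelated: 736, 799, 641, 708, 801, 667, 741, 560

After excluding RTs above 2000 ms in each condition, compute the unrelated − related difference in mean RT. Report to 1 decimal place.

related: exclude 2397
M(related) = 3089/5 = 617.800
M(unrelated) = 5653/8 = 706.625
Difference = 706.625 − 617.800 = 88.825 ms

88.8 ms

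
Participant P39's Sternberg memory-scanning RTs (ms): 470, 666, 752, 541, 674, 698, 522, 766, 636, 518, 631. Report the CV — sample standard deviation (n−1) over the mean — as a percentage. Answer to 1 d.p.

n = 11, Σ = 6874, M = 624.9091
Σ(x−M)² = 98716.909; s = √(98716.909/10) = 99.3564
CV = 99.3564 / 624.9091 = 0.15899 = 15.899%

15.9%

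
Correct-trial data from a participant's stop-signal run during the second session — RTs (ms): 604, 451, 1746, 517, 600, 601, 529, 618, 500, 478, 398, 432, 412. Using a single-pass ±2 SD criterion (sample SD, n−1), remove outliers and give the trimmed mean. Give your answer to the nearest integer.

512 ms

n = 13, ΣRT = 7886, M = 606.615
Σ(x−M)² = 1476475.08; s = √(1476475.08/12) = 350.770
Cutoffs: 606.615 ± 2·350.770 → [-94.9, 1308.2]
Outside: 1746 → excluded.
Retained (n=12): Σ = 6140, mean = 6140/12 = 511.667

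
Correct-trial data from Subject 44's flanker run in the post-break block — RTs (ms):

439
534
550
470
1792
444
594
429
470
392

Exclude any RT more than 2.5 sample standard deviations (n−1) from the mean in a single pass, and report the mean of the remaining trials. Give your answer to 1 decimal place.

480.2 ms

n = 10, ΣRT = 6114, M = 611.400
Σ(x−M)² = 1583018.40; s = √(1583018.40/9) = 419.394
Cutoffs: 611.400 ± 2.5·419.394 → [-437.1, 1659.9]
Outside: 1792 → excluded.
Retained (n=9): Σ = 4322, mean = 4322/9 = 480.222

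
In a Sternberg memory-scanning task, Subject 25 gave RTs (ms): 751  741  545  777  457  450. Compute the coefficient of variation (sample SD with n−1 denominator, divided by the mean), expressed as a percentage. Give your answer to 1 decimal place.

24.7%

n = 6, Σ = 3721, M = 620.1667
Σ(x−M)² = 117544.833; s = √(117544.833/5) = 153.3263
CV = 153.3263 / 620.1667 = 0.24723 = 24.723%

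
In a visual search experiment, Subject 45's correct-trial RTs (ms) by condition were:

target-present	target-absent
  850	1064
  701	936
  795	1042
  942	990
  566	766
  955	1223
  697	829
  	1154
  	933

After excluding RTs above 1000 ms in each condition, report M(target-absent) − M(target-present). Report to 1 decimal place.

target-absent: exclude 1064, 1042, 1223, 1154
M(target-present) = 5506/7 = 786.571
M(target-absent) = 4454/5 = 890.800
Difference = 890.800 − 786.571 = 104.229 ms

104.2 ms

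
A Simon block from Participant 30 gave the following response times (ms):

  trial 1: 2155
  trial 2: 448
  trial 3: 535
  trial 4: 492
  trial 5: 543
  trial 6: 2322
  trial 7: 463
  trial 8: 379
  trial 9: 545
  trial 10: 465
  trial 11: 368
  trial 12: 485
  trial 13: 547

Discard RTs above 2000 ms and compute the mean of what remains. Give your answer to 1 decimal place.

479.1 ms

Excluded: 2155, 2322
Retained (n=11): Σ = 5270
Mean = 5270/11 = 479.0909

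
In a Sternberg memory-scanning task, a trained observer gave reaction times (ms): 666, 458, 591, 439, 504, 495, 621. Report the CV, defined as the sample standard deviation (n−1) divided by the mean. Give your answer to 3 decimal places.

n = 7, Σ = 3774, M = 539.1429
Σ(x−M)² = 45278.857; s = √(45278.857/6) = 86.8705
CV = 86.8705 / 539.1429 = 0.16113

0.161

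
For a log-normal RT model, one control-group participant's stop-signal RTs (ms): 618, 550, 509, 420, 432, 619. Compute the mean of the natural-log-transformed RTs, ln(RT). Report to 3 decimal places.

ln(RT): 6.4265, 6.3099, 6.2324, 6.0403, 6.0684, 6.4281
Σ ln(RT) = 37.5056
Mean = 37.5056/6 = 6.25094

6.251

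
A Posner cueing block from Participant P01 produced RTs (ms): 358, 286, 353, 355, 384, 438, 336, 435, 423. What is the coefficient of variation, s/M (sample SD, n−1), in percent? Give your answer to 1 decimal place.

n = 9, Σ = 3368, M = 374.2222
Σ(x−M)² = 20563.556; s = √(20563.556/8) = 50.6996
CV = 50.6996 / 374.2222 = 0.13548 = 13.548%

13.5%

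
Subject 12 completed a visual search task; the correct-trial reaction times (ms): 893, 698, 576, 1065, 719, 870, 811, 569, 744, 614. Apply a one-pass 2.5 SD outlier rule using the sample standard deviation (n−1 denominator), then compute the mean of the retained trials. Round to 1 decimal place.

n = 10, ΣRT = 7559, M = 755.900
Σ(x−M)² = 222680.90; s = √(222680.90/9) = 157.297
Cutoffs: 755.900 ± 2.5·157.297 → [362.7, 1149.1]
No RTs fall outside the cutoffs; all 10 retained. Mean = 7559/10 = 755.900

755.9 ms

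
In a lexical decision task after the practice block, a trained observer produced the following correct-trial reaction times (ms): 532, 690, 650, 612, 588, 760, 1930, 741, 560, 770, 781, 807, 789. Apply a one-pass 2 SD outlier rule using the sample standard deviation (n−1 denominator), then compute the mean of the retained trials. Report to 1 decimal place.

n = 13, ΣRT = 10210, M = 785.385
Σ(x−M)² = 1524947.08; s = √(1524947.08/12) = 356.481
Cutoffs: 785.385 ± 2·356.481 → [72.4, 1498.3]
Outside: 1930 → excluded.
Retained (n=12): Σ = 8280, mean = 8280/12 = 690.000

690.0 ms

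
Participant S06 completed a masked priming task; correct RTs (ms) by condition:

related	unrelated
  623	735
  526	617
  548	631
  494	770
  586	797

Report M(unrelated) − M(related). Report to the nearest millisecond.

M(related) = 2777/5 = 555.400
M(unrelated) = 3550/5 = 710.000
Difference = 710.000 − 555.400 = 154.600 ms

155 ms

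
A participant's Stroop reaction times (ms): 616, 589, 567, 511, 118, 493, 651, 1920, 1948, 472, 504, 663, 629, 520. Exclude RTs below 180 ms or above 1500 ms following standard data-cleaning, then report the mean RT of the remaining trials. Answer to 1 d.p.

Excluded: 118, 1920, 1948
Retained (n=11): Σ = 6215
Mean = 6215/11 = 565.0000

565.0 ms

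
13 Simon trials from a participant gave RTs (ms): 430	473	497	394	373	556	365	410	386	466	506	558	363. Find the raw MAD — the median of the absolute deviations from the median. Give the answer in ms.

57 ms

Sorted: 363, 365, 373, 386, 394, 410, 430, 466, 473, 497, 506, 556, 558 → median = 430
|x − 430|: 0, 43, 67, 36, 57, 126, 65, 20, 44, 36, 76, 128, 67
Sorted deviations: 0, 20, 36, 36, 43, 44, 57, 65, 67, 67, 76, 126, 128 → MAD = 57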